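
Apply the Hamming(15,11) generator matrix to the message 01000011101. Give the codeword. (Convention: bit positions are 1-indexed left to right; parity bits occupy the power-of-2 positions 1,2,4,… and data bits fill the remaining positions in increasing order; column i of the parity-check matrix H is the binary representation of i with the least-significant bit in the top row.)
Codeword c = d · G (mod 2), d = 01000011101:
  c[0] = d·G[:,0] = (01000011101)·(11011010101) mod 2 = 0+1+0+0+0+0+1+0+1+0+1 mod 2 = 0
  c[1] = d·G[:,1] = (01000011101)·(10110110011) mod 2 = 0+0+0+0+0+0+1+0+0+0+1 mod 2 = 0
  c[2] = d·G[:,2] = (01000011101)·(10000000000) mod 2 = 0+0+0+0+0+0+0+0+0+0+0 mod 2 = 0
  c[3] = d·G[:,3] = (01000011101)·(01110001111) mod 2 = 0+1+0+0+0+0+0+1+1+0+1 mod 2 = 0
  c[4] = d·G[:,4] = (01000011101)·(01000000000) mod 2 = 0+1+0+0+0+0+0+0+0+0+0 mod 2 = 1
  c[5] = d·G[:,5] = (01000011101)·(00100000000) mod 2 = 0+0+0+0+0+0+0+0+0+0+0 mod 2 = 0
  c[6] = d·G[:,6] = (01000011101)·(00010000000) mod 2 = 0+0+0+0+0+0+0+0+0+0+0 mod 2 = 0
  c[7] = d·G[:,7] = (01000011101)·(00001111111) mod 2 = 0+0+0+0+0+0+1+1+1+0+1 mod 2 = 0
  c[8] = d·G[:,8] = (01000011101)·(00001000000) mod 2 = 0+0+0+0+0+0+0+0+0+0+0 mod 2 = 0
  c[9] = d·G[:,9] = (01000011101)·(00000100000) mod 2 = 0+0+0+0+0+0+0+0+0+0+0 mod 2 = 0
  c[10] = d·G[:,10] = (01000011101)·(00000010000) mod 2 = 0+0+0+0+0+0+1+0+0+0+0 mod 2 = 1
  c[11] = d·G[:,11] = (01000011101)·(00000001000) mod 2 = 0+0+0+0+0+0+0+1+0+0+0 mod 2 = 1
  c[12] = d·G[:,12] = (01000011101)·(00000000100) mod 2 = 0+0+0+0+0+0+0+0+1+0+0 mod 2 = 1
  c[13] = d·G[:,13] = (01000011101)·(00000000010) mod 2 = 0+0+0+0+0+0+0+0+0+0+0 mod 2 = 0
  c[14] = d·G[:,14] = (01000011101)·(00000000001) mod 2 = 0+0+0+0+0+0+0+0+0+0+1 mod 2 = 1
Codeword = 000010000011101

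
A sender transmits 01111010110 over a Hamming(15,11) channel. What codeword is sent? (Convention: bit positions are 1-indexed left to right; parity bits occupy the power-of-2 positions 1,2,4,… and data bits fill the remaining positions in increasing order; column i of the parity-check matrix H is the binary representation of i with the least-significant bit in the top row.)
Codeword c = d · G (mod 2), d = 01111010110:
  c[0] = d·G[:,0] = (01111010110)·(11011010101) mod 2 = 0+1+0+1+1+0+1+0+1+0+0 mod 2 = 1
  c[1] = d·G[:,1] = (01111010110)·(10110110011) mod 2 = 0+0+1+1+0+0+1+0+0+1+0 mod 2 = 0
  c[2] = d·G[:,2] = (01111010110)·(10000000000) mod 2 = 0+0+0+0+0+0+0+0+0+0+0 mod 2 = 0
  c[3] = d·G[:,3] = (01111010110)·(01110001111) mod 2 = 0+1+1+1+0+0+0+0+1+1+0 mod 2 = 1
  c[4] = d·G[:,4] = (01111010110)·(01000000000) mod 2 = 0+1+0+0+0+0+0+0+0+0+0 mod 2 = 1
  c[5] = d·G[:,5] = (01111010110)·(00100000000) mod 2 = 0+0+1+0+0+0+0+0+0+0+0 mod 2 = 1
  c[6] = d·G[:,6] = (01111010110)·(00010000000) mod 2 = 0+0+0+1+0+0+0+0+0+0+0 mod 2 = 1
  c[7] = d·G[:,7] = (01111010110)·(00001111111) mod 2 = 0+0+0+0+1+0+1+0+1+1+0 mod 2 = 0
  c[8] = d·G[:,8] = (01111010110)·(00001000000) mod 2 = 0+0+0+0+1+0+0+0+0+0+0 mod 2 = 1
  c[9] = d·G[:,9] = (01111010110)·(00000100000) mod 2 = 0+0+0+0+0+0+0+0+0+0+0 mod 2 = 0
  c[10] = d·G[:,10] = (01111010110)·(00000010000) mod 2 = 0+0+0+0+0+0+1+0+0+0+0 mod 2 = 1
  c[11] = d·G[:,11] = (01111010110)·(00000001000) mod 2 = 0+0+0+0+0+0+0+0+0+0+0 mod 2 = 0
  c[12] = d·G[:,12] = (01111010110)·(00000000100) mod 2 = 0+0+0+0+0+0+0+0+1+0+0 mod 2 = 1
  c[13] = d·G[:,13] = (01111010110)·(00000000010) mod 2 = 0+0+0+0+0+0+0+0+0+1+0 mod 2 = 1
  c[14] = d·G[:,14] = (01111010110)·(00000000001) mod 2 = 0+0+0+0+0+0+0+0+0+0+0 mod 2 = 0
Codeword = 100111101010110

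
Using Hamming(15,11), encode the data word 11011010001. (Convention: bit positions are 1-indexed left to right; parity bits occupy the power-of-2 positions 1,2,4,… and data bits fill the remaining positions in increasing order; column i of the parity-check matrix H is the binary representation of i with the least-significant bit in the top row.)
Codeword c = d · G (mod 2), d = 11011010001:
  c[0] = d·G[:,0] = (11011010001)·(11011010101) mod 2 = 1+1+0+1+1+0+1+0+0+0+1 mod 2 = 0
  c[1] = d·G[:,1] = (11011010001)·(10110110011) mod 2 = 1+0+0+1+0+0+1+0+0+0+1 mod 2 = 0
  c[2] = d·G[:,2] = (11011010001)·(10000000000) mod 2 = 1+0+0+0+0+0+0+0+0+0+0 mod 2 = 1
  c[3] = d·G[:,3] = (11011010001)·(01110001111) mod 2 = 0+1+0+1+0+0+0+0+0+0+1 mod 2 = 1
  c[4] = d·G[:,4] = (11011010001)·(01000000000) mod 2 = 0+1+0+0+0+0+0+0+0+0+0 mod 2 = 1
  c[5] = d·G[:,5] = (11011010001)·(00100000000) mod 2 = 0+0+0+0+0+0+0+0+0+0+0 mod 2 = 0
  c[6] = d·G[:,6] = (11011010001)·(00010000000) mod 2 = 0+0+0+1+0+0+0+0+0+0+0 mod 2 = 1
  c[7] = d·G[:,7] = (11011010001)·(00001111111) mod 2 = 0+0+0+0+1+0+1+0+0+0+1 mod 2 = 1
  c[8] = d·G[:,8] = (11011010001)·(00001000000) mod 2 = 0+0+0+0+1+0+0+0+0+0+0 mod 2 = 1
  c[9] = d·G[:,9] = (11011010001)·(00000100000) mod 2 = 0+0+0+0+0+0+0+0+0+0+0 mod 2 = 0
  c[10] = d·G[:,10] = (11011010001)·(00000010000) mod 2 = 0+0+0+0+0+0+1+0+0+0+0 mod 2 = 1
  c[11] = d·G[:,11] = (11011010001)·(00000001000) mod 2 = 0+0+0+0+0+0+0+0+0+0+0 mod 2 = 0
  c[12] = d·G[:,12] = (11011010001)·(00000000100) mod 2 = 0+0+0+0+0+0+0+0+0+0+0 mod 2 = 0
  c[13] = d·G[:,13] = (11011010001)·(00000000010) mod 2 = 0+0+0+0+0+0+0+0+0+0+0 mod 2 = 0
  c[14] = d·G[:,14] = (11011010001)·(00000000001) mod 2 = 0+0+0+0+0+0+0+0+0+0+1 mod 2 = 1
Codeword = 001110111010001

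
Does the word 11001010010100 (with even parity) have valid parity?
Sum of all bits: 1+1+0+0+1+0+1+0+0+1+0+1+0+0 = 6; 6 mod 2 = 0. Result is 0 → valid parity.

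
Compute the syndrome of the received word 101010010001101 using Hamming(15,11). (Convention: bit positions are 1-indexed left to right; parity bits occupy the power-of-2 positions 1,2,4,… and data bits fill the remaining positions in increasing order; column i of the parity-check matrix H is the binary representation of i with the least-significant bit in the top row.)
Syndrome s = H · r^T (mod 2), r = 101010010001101:
  s[0] = (101010101010101)·(101010010001101) mod 2 = 1+0+1+0+1+0+0+0+0+0+0+0+1+0+1 mod 2 = 1
  s[1] = (011001100110011)·(101010010001101) mod 2 = 0+0+1+0+0+0+0+0+0+0+0+0+0+0+1 mod 2 = 0
  s[2] = (000111100001111)·(101010010001101) mod 2 = 0+0+0+0+1+0+0+0+0+0+0+1+1+0+1 mod 2 = 0
  s[3] = (000000011111111)·(101010010001101) mod 2 = 0+0+0+0+0+0+0+1+0+0+0+1+1+0+1 mod 2 = 0
Syndrome = 1000
Non-zero syndrome: error at position 1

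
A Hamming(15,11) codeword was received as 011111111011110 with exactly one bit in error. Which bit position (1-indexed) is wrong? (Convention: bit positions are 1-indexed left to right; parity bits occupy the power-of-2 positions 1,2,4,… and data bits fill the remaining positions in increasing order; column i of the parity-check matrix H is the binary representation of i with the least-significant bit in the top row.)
Syndrome s = H · r^T (mod 2), r = 011111111011110:
  s[0] = (101010101010101)·(011111111011110) mod 2 = 0+0+1+0+1+0+1+0+1+0+1+0+1+0+0 mod 2 = 0
  s[1] = (011001100110011)·(011111111011110) mod 2 = 0+1+1+0+0+1+1+0+0+0+1+0+0+1+0 mod 2 = 0
  s[2] = (000111100001111)·(011111111011110) mod 2 = 0+0+0+1+1+1+1+0+0+0+0+1+1+1+0 mod 2 = 1
  s[3] = (000000011111111)·(011111111011110) mod 2 = 0+0+0+0+0+0+0+1+1+0+1+1+1+1+0 mod 2 = 0
Syndrome = 0010
Column i of H is the binary representation of i, so the syndrome is the binary index of the flipped bit.
Read s = 0010 with s[0] as LSB: 0·2^0 + 0·2^1 + 1·2^2 + 0·2^3 = 4.
Error is at bit position 4.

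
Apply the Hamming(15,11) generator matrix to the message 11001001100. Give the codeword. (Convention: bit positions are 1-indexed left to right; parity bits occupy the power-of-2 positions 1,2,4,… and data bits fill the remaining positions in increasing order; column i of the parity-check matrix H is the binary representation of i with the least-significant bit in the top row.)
Codeword c = d · G (mod 2), d = 11001001100:
  c[0] = d·G[:,0] = (11001001100)·(11011010101) mod 2 = 1+1+0+0+1+0+0+0+1+0+0 mod 2 = 0
  c[1] = d·G[:,1] = (11001001100)·(10110110011) mod 2 = 1+0+0+0+0+0+0+0+0+0+0 mod 2 = 1
  c[2] = d·G[:,2] = (11001001100)·(10000000000) mod 2 = 1+0+0+0+0+0+0+0+0+0+0 mod 2 = 1
  c[3] = d·G[:,3] = (11001001100)·(01110001111) mod 2 = 0+1+0+0+0+0+0+1+1+0+0 mod 2 = 1
  c[4] = d·G[:,4] = (11001001100)·(01000000000) mod 2 = 0+1+0+0+0+0+0+0+0+0+0 mod 2 = 1
  c[5] = d·G[:,5] = (11001001100)·(00100000000) mod 2 = 0+0+0+0+0+0+0+0+0+0+0 mod 2 = 0
  c[6] = d·G[:,6] = (11001001100)·(00010000000) mod 2 = 0+0+0+0+0+0+0+0+0+0+0 mod 2 = 0
  c[7] = d·G[:,7] = (11001001100)·(00001111111) mod 2 = 0+0+0+0+1+0+0+1+1+0+0 mod 2 = 1
  c[8] = d·G[:,8] = (11001001100)·(00001000000) mod 2 = 0+0+0+0+1+0+0+0+0+0+0 mod 2 = 1
  c[9] = d·G[:,9] = (11001001100)·(00000100000) mod 2 = 0+0+0+0+0+0+0+0+0+0+0 mod 2 = 0
  c[10] = d·G[:,10] = (11001001100)·(00000010000) mod 2 = 0+0+0+0+0+0+0+0+0+0+0 mod 2 = 0
  c[11] = d·G[:,11] = (11001001100)·(00000001000) mod 2 = 0+0+0+0+0+0+0+1+0+0+0 mod 2 = 1
  c[12] = d·G[:,12] = (11001001100)·(00000000100) mod 2 = 0+0+0+0+0+0+0+0+1+0+0 mod 2 = 1
  c[13] = d·G[:,13] = (11001001100)·(00000000010) mod 2 = 0+0+0+0+0+0+0+0+0+0+0 mod 2 = 0
  c[14] = d·G[:,14] = (11001001100)·(00000000001) mod 2 = 0+0+0+0+0+0+0+0+0+0+0 mod 2 = 0
Codeword = 011110011001100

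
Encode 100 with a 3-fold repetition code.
Repeat each bit 3× and concatenate:
1→111  0→000  0→000
Codeword = 111000000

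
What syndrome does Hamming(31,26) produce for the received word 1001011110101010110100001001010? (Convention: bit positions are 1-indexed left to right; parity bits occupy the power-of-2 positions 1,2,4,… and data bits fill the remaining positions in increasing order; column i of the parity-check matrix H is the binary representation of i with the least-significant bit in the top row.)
Syndrome s = H · r^T (mod 2), r = 1001011110101010110100001001010:
  s[0] = (1010101010101010101010101010101)·(1001011110101010110100001001010) mod 2 = 1+0+0+0+0+0+1+0+1+0+1+0+1+0+1+0+1+0+0+0+0+0+0+0+1+0+0+0+0+0+0 mod 2 = 0
  s[1] = (0110011001100110011001100110011)·(1001011110101010110100001001010) mod 2 = 0+0+0+0+0+1+1+0+0+0+1+0+0+0+1+0+0+1+0+0+0+0+0+0+0+0+0+0+0+1+0 mod 2 = 0
  s[2] = (0001111000011110000111100001111)·(1001011110101010110100001001010) mod 2 = 0+0+0+1+0+1+1+0+0+0+0+0+1+0+1+0+0+0+0+1+0+0+0+0+0+0+0+1+0+1+0 mod 2 = 0
  s[3] = (0000000111111110000000011111111)·(1001011110101010110100001001010) mod 2 = 0+0+0+0+0+0+0+1+1+0+1+0+1+0+1+0+0+0+0+0+0+0+0+0+1+0+0+1+0+1+0 mod 2 = 0
  s[4] = (0000000000000001111111111111111)·(1001011110101010110100001001010) mod 2 = 0+0+0+0+0+0+0+0+0+0+0+0+0+0+0+0+1+1+0+1+0+0+0+0+1+0+0+1+0+1+0 mod 2 = 0
Syndrome = 00000
s = 0: no error detected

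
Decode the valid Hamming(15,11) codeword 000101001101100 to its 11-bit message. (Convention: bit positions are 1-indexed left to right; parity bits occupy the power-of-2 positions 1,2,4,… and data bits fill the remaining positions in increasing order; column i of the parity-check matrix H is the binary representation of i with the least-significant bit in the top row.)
Parity bits occupy power-of-2 positions; data bits are at positions {3,5,6,7,9,10,11,12,13,14,15} (1-indexed).
Extract: c[3]=0 c[5]=0 c[6]=1 c[7]=0 c[9]=1 c[10]=1 c[11]=0 c[12]=1 c[13]=1 c[14]=0 c[15]=0
Data = 00101101100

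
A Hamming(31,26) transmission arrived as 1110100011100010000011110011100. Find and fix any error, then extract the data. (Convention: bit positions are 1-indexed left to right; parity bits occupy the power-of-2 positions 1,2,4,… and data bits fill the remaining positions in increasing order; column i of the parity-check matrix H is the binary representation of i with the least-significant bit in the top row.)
Syndrome s = H · r^T (mod 2), r = 1110100011100010000011110011100:
  s[0] = (1010101010101010101010101010101)·(1110100011100010000011110011100) mod 2 = 1+0+1+0+1+0+0+0+1+0+1+0+0+0+1+0+0+0+0+0+1+0+1+0+0+0+1+0+1+0+0 mod 2 = 0
  s[1] = (0110011001100110011001100110011)·(1110100011100010000011110011100) mod 2 = 0+1+1+0+0+0+0+0+0+1+1+0+0+0+1+0+0+0+0+0+0+1+1+0+0+0+1+0+0+0+0 mod 2 = 0
  s[2] = (0001111000011110000111100001111)·(1110100011100010000011110011100) mod 2 = 0+0+0+0+1+0+0+0+0+0+0+0+0+0+1+0+0+0+0+0+1+1+1+0+0+0+0+1+1+0+0 mod 2 = 1
  s[3] = (0000000111111110000000011111111)·(1110100011100010000011110011100) mod 2 = 0+0+0+0+0+0+0+0+1+1+1+0+0+0+1+0+0+0+0+0+0+0+0+1+0+0+1+1+1+0+0 mod 2 = 0
  s[4] = (0000000000000001111111111111111)·(1110100011100010000011110011100) mod 2 = 0+0+0+0+0+0+0+0+0+0+0+0+0+0+0+0+0+0+0+0+1+1+1+1+0+0+1+1+1+0+0 mod 2 = 1
Syndrome = 00101
Column 20 of H equals this syndrome → error at bit 20 (1-indexed).
Flip bit 20: 1110100011100010000011110011100 → 1110100011100010000111110011100
Extract data bits at positions {3,5,6,7,9,10,11,12,13,14,15,17,18,19,20,21,22,23,24,25,26,27,28,29,30,31}: 11001110001000111110011100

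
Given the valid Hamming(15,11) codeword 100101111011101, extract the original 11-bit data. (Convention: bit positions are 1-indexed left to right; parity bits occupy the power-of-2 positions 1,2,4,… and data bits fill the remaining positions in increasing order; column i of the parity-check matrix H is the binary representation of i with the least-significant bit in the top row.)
Parity bits occupy power-of-2 positions; data bits are at positions {3,5,6,7,9,10,11,12,13,14,15} (1-indexed).
Extract: c[3]=0 c[5]=0 c[6]=1 c[7]=1 c[9]=1 c[10]=0 c[11]=1 c[12]=1 c[13]=1 c[14]=0 c[15]=1
Data = 00111011101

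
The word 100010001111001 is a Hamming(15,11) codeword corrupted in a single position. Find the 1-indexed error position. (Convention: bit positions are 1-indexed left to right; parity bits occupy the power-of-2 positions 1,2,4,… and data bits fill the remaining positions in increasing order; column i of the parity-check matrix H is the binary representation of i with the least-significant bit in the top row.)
Syndrome s = H · r^T (mod 2), r = 100010001111001:
  s[0] = (101010101010101)·(100010001111001) mod 2 = 1+0+0+0+1+0+0+0+1+0+1+0+0+0+1 mod 2 = 1
  s[1] = (011001100110011)·(100010001111001) mod 2 = 0+0+0+0+0+0+0+0+0+1+1+0+0+0+1 mod 2 = 1
  s[2] = (000111100001111)·(100010001111001) mod 2 = 0+0+0+0+1+0+0+0+0+0+0+1+0+0+1 mod 2 = 1
  s[3] = (000000011111111)·(100010001111001) mod 2 = 0+0+0+0+0+0+0+0+1+1+1+1+0+0+1 mod 2 = 1
Syndrome = 1111
Column i of H is the binary representation of i, so the syndrome is the binary index of the flipped bit.
Read s = 1111 with s[0] as LSB: 1·2^0 + 1·2^1 + 1·2^2 + 1·2^3 = 15.
Error is at bit position 15.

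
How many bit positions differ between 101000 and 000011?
XOR = 101011, count of 1s = 4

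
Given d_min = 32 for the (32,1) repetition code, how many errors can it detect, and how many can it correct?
Detection only: up to d_min − 1 = 31 errors.
Correction: up to ⌊(d_min − 1)/2⌋ = ⌊31/2⌋ = 15 errors.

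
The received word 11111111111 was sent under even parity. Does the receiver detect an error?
Sum of received bits: 1+1+1+1+1+1+1+1+1+1+1 = 11; 11 mod 2 = 1. Result is 1 ≠ 0 → error detected.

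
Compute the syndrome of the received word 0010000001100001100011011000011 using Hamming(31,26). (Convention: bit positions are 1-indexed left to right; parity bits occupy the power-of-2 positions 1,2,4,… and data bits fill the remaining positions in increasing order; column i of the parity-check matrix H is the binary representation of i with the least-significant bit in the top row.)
Syndrome s = H · r^T (mod 2), r = 0010000001100001100011011000011:
  s[0] = (1010101010101010101010101010101)·(0010000001100001100011011000011) mod 2 = 0+0+1+0+0+0+0+0+0+0+1+0+0+0+0+0+1+0+0+0+1+0+0+0+1+0+0+0+0+0+1 mod 2 = 0
  s[1] = (0110011001100110011001100110011)·(0010000001100001100011011000011) mod 2 = 0+0+1+0+0+0+0+0+0+1+1+0+0+0+0+0+0+0+0+0+0+1+0+0+0+0+0+0+0+1+1 mod 2 = 0
  s[2] = (0001111000011110000111100001111)·(0010000001100001100011011000011) mod 2 = 0+0+0+0+0+0+0+0+0+0+0+0+0+0+0+0+0+0+0+0+1+1+0+0+0+0+0+0+0+1+1 mod 2 = 0
  s[3] = (0000000111111110000000011111111)·(0010000001100001100011011000011) mod 2 = 0+0+0+0+0+0+0+0+0+1+1+0+0+0+0+0+0+0+0+0+0+0+0+1+1+0+0+0+0+1+1 mod 2 = 0
  s[4] = (0000000000000001111111111111111)·(0010000001100001100011011000011) mod 2 = 0+0+0+0+0+0+0+0+0+0+0+0+0+0+0+1+1+0+0+0+1+1+0+1+1+0+0+0+0+1+1 mod 2 = 0
Syndrome = 00000
s = 0: no error detected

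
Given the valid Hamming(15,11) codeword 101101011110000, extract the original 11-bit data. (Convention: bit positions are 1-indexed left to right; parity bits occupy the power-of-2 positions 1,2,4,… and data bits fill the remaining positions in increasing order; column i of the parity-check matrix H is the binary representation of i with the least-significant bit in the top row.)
Parity bits occupy power-of-2 positions; data bits are at positions {3,5,6,7,9,10,11,12,13,14,15} (1-indexed).
Extract: c[3]=1 c[5]=0 c[6]=1 c[7]=0 c[9]=1 c[10]=1 c[11]=1 c[12]=0 c[13]=0 c[14]=0 c[15]=0
Data = 10101110000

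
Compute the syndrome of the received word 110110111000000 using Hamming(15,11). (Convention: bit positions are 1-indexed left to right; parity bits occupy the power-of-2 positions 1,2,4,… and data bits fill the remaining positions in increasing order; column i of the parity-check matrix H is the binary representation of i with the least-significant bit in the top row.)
Syndrome s = H · r^T (mod 2), r = 110110111000000:
  s[0] = (101010101010101)·(110110111000000) mod 2 = 1+0+0+0+1+0+1+0+1+0+0+0+0+0+0 mod 2 = 0
  s[1] = (011001100110011)·(110110111000000) mod 2 = 0+1+0+0+0+0+1+0+0+0+0+0+0+0+0 mod 2 = 0
  s[2] = (000111100001111)·(110110111000000) mod 2 = 0+0+0+1+1+0+1+0+0+0+0+0+0+0+0 mod 2 = 1
  s[3] = (000000011111111)·(110110111000000) mod 2 = 0+0+0+0+0+0+0+1+1+0+0+0+0+0+0 mod 2 = 0
Syndrome = 0010
Non-zero syndrome: error at position 4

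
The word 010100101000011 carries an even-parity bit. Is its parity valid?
Sum of all bits: 0+1+0+1+0+0+1+0+1+0+0+0+0+1+1 = 6; 6 mod 2 = 0. Result is 0 → valid parity.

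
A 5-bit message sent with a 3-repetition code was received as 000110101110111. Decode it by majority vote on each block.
Split into 3-bit blocks and majority-vote each:
  block 1 = 000: 0 ones, 3 zeros → 0
  block 2 = 110: 2 ones, 1 zeros → 1
  block 3 = 101: 2 ones, 1 zeros → 1
  block 4 = 110: 2 ones, 1 zeros → 1
  block 5 = 111: 3 ones, 0 zeros → 1
Decoded = 01111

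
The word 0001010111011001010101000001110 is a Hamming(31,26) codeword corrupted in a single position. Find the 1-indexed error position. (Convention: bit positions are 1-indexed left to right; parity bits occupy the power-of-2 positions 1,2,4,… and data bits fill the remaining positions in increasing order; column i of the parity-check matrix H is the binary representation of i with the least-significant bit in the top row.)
Syndrome s = H · r^T (mod 2), r = 0001010111011001010101000001110:
  s[0] = (1010101010101010101010101010101)·(0001010111011001010101000001110) mod 2 = 0+0+0+0+0+0+0+0+1+0+0+0+1+0+0+0+0+0+0+0+0+0+0+0+0+0+0+0+1+0+0 mod 2 = 1
  s[1] = (0110011001100110011001100110011)·(0001010111011001010101000001110) mod 2 = 0+0+0+0+0+1+0+0+0+1+0+0+0+0+0+0+0+1+0+0+0+1+0+0+0+0+0+0+0+1+0 mod 2 = 1
  s[2] = (0001111000011110000111100001111)·(0001010111011001010101000001110) mod 2 = 0+0+0+1+0+1+0+0+0+0+0+1+1+0+0+0+0+0+0+1+0+1+0+0+0+0+0+1+1+1+0 mod 2 = 1
  s[3] = (0000000111111110000000011111111)·(0001010111011001010101000001110) mod 2 = 0+0+0+0+0+0+0+1+1+1+0+1+1+0+0+0+0+0+0+0+0+0+0+0+0+0+0+1+1+1+0 mod 2 = 0
  s[4] = (0000000000000001111111111111111)·(0001010111011001010101000001110) mod 2 = 0+0+0+0+0+0+0+0+0+0+0+0+0+0+0+1+0+1+0+1+0+1+0+0+0+0+0+1+1+1+0 mod 2 = 1
Syndrome = 11101
Column i of H is the binary representation of i, so the syndrome is the binary index of the flipped bit.
Read s = 11101 with s[0] as LSB: 1·2^0 + 1·2^1 + 1·2^2 + 0·2^3 + 1·2^4 = 23.
Error is at bit position 23.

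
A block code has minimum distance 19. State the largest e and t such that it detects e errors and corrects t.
(a) Detection requires d_min ≥ e+1, so e ≤ d_min − 1 = 18.
(b) Correction requires d_min ≥ 2t+1, so t ≤ ⌊(d_min − 1)/2⌋ = ⌊18/2⌋ = 9.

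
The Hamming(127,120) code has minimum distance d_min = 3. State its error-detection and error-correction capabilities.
Detection only: up to d_min − 1 = 2 errors.
Correction: up to ⌊(d_min − 1)/2⌋ = ⌊2/2⌋ = 1 errors.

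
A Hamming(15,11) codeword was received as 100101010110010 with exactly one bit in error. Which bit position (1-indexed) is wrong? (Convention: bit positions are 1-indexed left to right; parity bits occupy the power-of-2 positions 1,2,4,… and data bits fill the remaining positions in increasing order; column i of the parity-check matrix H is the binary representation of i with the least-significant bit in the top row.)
Syndrome s = H · r^T (mod 2), r = 100101010110010:
  s[0] = (101010101010101)·(100101010110010) mod 2 = 1+0+0+0+0+0+0+0+0+0+1+0+0+0+0 mod 2 = 0
  s[1] = (011001100110011)·(100101010110010) mod 2 = 0+0+0+0+0+1+0+0+0+1+1+0+0+1+0 mod 2 = 0
  s[2] = (000111100001111)·(100101010110010) mod 2 = 0+0+0+1+0+1+0+0+0+0+0+0+0+1+0 mod 2 = 1
  s[3] = (000000011111111)·(100101010110010) mod 2 = 0+0+0+0+0+0+0+1+0+1+1+0+0+1+0 mod 2 = 0
Syndrome = 0010
Column i of H is the binary representation of i, so the syndrome is the binary index of the flipped bit.
Read s = 0010 with s[0] as LSB: 0·2^0 + 0·2^1 + 1·2^2 + 0·2^3 = 4.
Error is at bit position 4.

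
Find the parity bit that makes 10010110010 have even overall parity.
Sum of data bits: 1+0+0+1+0+1+1+0+0+1+0 = 5.
5 mod 2 = 1, so parity bit = 1.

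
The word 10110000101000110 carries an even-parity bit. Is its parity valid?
Sum of all bits: 1+0+1+1+0+0+0+0+1+0+1+0+0+0+1+1+0 = 7; 7 mod 2 = 1. Result is 1 → parity error detected.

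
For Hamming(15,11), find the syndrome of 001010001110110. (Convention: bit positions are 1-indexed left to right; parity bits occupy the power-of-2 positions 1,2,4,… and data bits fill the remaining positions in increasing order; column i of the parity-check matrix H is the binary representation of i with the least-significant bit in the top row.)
Syndrome s = H · r^T (mod 2), r = 001010001110110:
  s[0] = (101010101010101)·(001010001110110) mod 2 = 0+0+1+0+1+0+0+0+1+0+1+0+1+0+0 mod 2 = 1
  s[1] = (011001100110011)·(001010001110110) mod 2 = 0+0+1+0+0+0+0+0+0+1+1+0+0+1+0 mod 2 = 0
  s[2] = (000111100001111)·(001010001110110) mod 2 = 0+0+0+0+1+0+0+0+0+0+0+0+1+1+0 mod 2 = 1
  s[3] = (000000011111111)·(001010001110110) mod 2 = 0+0+0+0+0+0+0+0+1+1+1+0+1+1+0 mod 2 = 1
Syndrome = 1011
Non-zero syndrome: error at position 13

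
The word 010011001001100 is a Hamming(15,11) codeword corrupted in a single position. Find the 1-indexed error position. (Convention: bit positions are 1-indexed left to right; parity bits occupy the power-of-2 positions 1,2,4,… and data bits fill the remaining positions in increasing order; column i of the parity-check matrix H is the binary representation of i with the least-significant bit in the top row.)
Syndrome s = H · r^T (mod 2), r = 010011001001100:
  s[0] = (101010101010101)·(010011001001100) mod 2 = 0+0+0+0+1+0+0+0+1+0+0+0+1+0+0 mod 2 = 1
  s[1] = (011001100110011)·(010011001001100) mod 2 = 0+1+0+0+0+1+0+0+0+0+0+0+0+0+0 mod 2 = 0
  s[2] = (000111100001111)·(010011001001100) mod 2 = 0+0+0+0+1+1+0+0+0+0+0+1+1+0+0 mod 2 = 0
  s[3] = (000000011111111)·(010011001001100) mod 2 = 0+0+0+0+0+0+0+0+1+0+0+1+1+0+0 mod 2 = 1
Syndrome = 1001
Column i of H is the binary representation of i, so the syndrome is the binary index of the flipped bit.
Read s = 1001 with s[0] as LSB: 1·2^0 + 0·2^1 + 0·2^2 + 1·2^3 = 9.
Error is at bit position 9.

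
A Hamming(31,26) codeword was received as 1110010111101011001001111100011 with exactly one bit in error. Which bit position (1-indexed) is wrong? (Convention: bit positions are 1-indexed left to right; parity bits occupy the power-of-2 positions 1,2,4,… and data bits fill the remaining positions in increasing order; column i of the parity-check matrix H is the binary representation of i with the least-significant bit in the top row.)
Syndrome s = H · r^T (mod 2), r = 1110010111101011001001111100011:
  s[0] = (1010101010101010101010101010101)·(1110010111101011001001111100011) mod 2 = 1+0+1+0+0+0+0+0+1+0+1+0+1+0+1+0+0+0+1+0+0+0+1+0+1+0+0+0+0+0+1 mod 2 = 0
  s[1] = (0110011001100110011001100110011)·(1110010111101011001001111100011) mod 2 = 0+1+1+0+0+1+0+0+0+1+1+0+0+0+1+0+0+0+1+0+0+1+1+0+0+1+0+0+0+1+1 mod 2 = 0
  s[2] = (0001111000011110000111100001111)·(1110010111101011001001111100011) mod 2 = 0+0+0+0+0+1+0+0+0+0+0+0+1+0+1+0+0+0+0+0+0+1+1+0+0+0+0+0+0+1+1 mod 2 = 1
  s[3] = (0000000111111110000000011111111)·(1110010111101011001001111100011) mod 2 = 0+0+0+0+0+0+0+1+1+1+1+0+1+0+1+0+0+0+0+0+0+0+0+1+1+1+0+0+0+1+1 mod 2 = 1
  s[4] = (0000000000000001111111111111111)·(1110010111101011001001111100011) mod 2 = 0+0+0+0+0+0+0+0+0+0+0+0+0+0+0+1+0+0+1+0+0+1+1+1+1+1+0+0+0+1+1 mod 2 = 1
Syndrome = 00111
Column i of H is the binary representation of i, so the syndrome is the binary index of the flipped bit.
Read s = 00111 with s[0] as LSB: 0·2^0 + 0·2^1 + 1·2^2 + 1·2^3 + 1·2^4 = 28.
Error is at bit position 28.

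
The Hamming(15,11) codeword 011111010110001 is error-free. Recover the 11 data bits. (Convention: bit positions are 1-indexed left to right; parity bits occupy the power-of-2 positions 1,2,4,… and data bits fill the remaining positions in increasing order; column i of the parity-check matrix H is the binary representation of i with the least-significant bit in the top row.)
Parity bits occupy power-of-2 positions; data bits are at positions {3,5,6,7,9,10,11,12,13,14,15} (1-indexed).
Extract: c[3]=1 c[5]=1 c[6]=1 c[7]=0 c[9]=0 c[10]=1 c[11]=1 c[12]=0 c[13]=0 c[14]=0 c[15]=1
Data = 11100110001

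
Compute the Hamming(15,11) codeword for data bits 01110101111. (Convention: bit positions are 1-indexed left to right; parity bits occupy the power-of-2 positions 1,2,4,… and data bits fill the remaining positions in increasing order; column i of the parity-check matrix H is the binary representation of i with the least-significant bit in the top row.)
Codeword c = d · G (mod 2), d = 01110101111:
  c[0] = d·G[:,0] = (01110101111)·(11011010101) mod 2 = 0+1+0+1+0+0+0+0+1+0+1 mod 2 = 0
  c[1] = d·G[:,1] = (01110101111)·(10110110011) mod 2 = 0+0+1+1+0+1+0+0+0+1+1 mod 2 = 1
  c[2] = d·G[:,2] = (01110101111)·(10000000000) mod 2 = 0+0+0+0+0+0+0+0+0+0+0 mod 2 = 0
  c[3] = d·G[:,3] = (01110101111)·(01110001111) mod 2 = 0+1+1+1+0+0+0+1+1+1+1 mod 2 = 1
  c[4] = d·G[:,4] = (01110101111)·(01000000000) mod 2 = 0+1+0+0+0+0+0+0+0+0+0 mod 2 = 1
  c[5] = d·G[:,5] = (01110101111)·(00100000000) mod 2 = 0+0+1+0+0+0+0+0+0+0+0 mod 2 = 1
  c[6] = d·G[:,6] = (01110101111)·(00010000000) mod 2 = 0+0+0+1+0+0+0+0+0+0+0 mod 2 = 1
  c[7] = d·G[:,7] = (01110101111)·(00001111111) mod 2 = 0+0+0+0+0+1+0+1+1+1+1 mod 2 = 1
  c[8] = d·G[:,8] = (01110101111)·(00001000000) mod 2 = 0+0+0+0+0+0+0+0+0+0+0 mod 2 = 0
  c[9] = d·G[:,9] = (01110101111)·(00000100000) mod 2 = 0+0+0+0+0+1+0+0+0+0+0 mod 2 = 1
  c[10] = d·G[:,10] = (01110101111)·(00000010000) mod 2 = 0+0+0+0+0+0+0+0+0+0+0 mod 2 = 0
  c[11] = d·G[:,11] = (01110101111)·(00000001000) mod 2 = 0+0+0+0+0+0+0+1+0+0+0 mod 2 = 1
  c[12] = d·G[:,12] = (01110101111)·(00000000100) mod 2 = 0+0+0+0+0+0+0+0+1+0+0 mod 2 = 1
  c[13] = d·G[:,13] = (01110101111)·(00000000010) mod 2 = 0+0+0+0+0+0+0+0+0+1+0 mod 2 = 1
  c[14] = d·G[:,14] = (01110101111)·(00000000001) mod 2 = 0+0+0+0+0+0+0+0+0+0+1 mod 2 = 1
Codeword = 010111110101111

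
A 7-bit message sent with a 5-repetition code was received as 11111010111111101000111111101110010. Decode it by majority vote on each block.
Split into 5-bit blocks and majority-vote each:
  block 1 = 11111: 5 ones, 0 zeros → 1
  block 2 = 01011: 3 ones, 2 zeros → 1
  block 3 = 11111: 5 ones, 0 zeros → 1
  block 4 = 01000: 1 ones, 4 zeros → 0
  block 5 = 11111: 5 ones, 0 zeros → 1
  block 6 = 11011: 4 ones, 1 zeros → 1
  block 7 = 10010: 2 ones, 3 zeros → 0
Decoded = 1110110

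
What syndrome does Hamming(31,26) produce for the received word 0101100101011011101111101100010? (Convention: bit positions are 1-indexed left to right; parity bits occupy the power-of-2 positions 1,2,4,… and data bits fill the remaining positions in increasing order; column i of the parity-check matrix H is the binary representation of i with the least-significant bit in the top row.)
Syndrome s = H · r^T (mod 2), r = 0101100101011011101111101100010:
  s[0] = (1010101010101010101010101010101)·(0101100101011011101111101100010) mod 2 = 0+0+0+0+1+0+0+0+0+0+0+0+1+0+1+0+1+0+1+0+1+0+1+0+1+0+0+0+0+0+0 mod 2 = 0
  s[1] = (0110011001100110011001100110011)·(0101100101011011101111101100010) mod 2 = 0+1+0+0+0+0+0+0+0+1+0+0+0+0+1+0+0+0+1+0+0+1+1+0+0+1+0+0+0+1+0 mod 2 = 0
  s[2] = (0001111000011110000111100001111)·(0101100101011011101111101100010) mod 2 = 0+0+0+1+1+0+0+0+0+0+0+1+1+0+1+0+0+0+0+1+1+1+1+0+0+0+0+0+0+1+0 mod 2 = 0
  s[3] = (0000000111111110000000011111111)·(0101100101011011101111101100010) mod 2 = 0+0+0+0+0+0+0+1+0+1+0+1+1+0+1+0+0+0+0+0+0+0+0+0+1+1+0+0+0+1+0 mod 2 = 0
  s[4] = (0000000000000001111111111111111)·(0101100101011011101111101100010) mod 2 = 0+0+0+0+0+0+0+0+0+0+0+0+0+0+0+1+1+0+1+1+1+1+1+0+1+1+0+0+0+1+0 mod 2 = 0
Syndrome = 00000
s = 0: no error detected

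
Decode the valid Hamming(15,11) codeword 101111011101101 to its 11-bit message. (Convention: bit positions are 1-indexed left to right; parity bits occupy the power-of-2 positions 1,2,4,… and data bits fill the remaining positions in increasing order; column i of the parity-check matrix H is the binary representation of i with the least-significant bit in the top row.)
Parity bits occupy power-of-2 positions; data bits are at positions {3,5,6,7,9,10,11,12,13,14,15} (1-indexed).
Extract: c[3]=1 c[5]=1 c[6]=1 c[7]=0 c[9]=1 c[10]=1 c[11]=0 c[12]=1 c[13]=1 c[14]=0 c[15]=1
Data = 11101101101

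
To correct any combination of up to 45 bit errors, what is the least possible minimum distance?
Correcting t errors requires d_min ≥ 2t + 1 = 2·45 + 1 = 91.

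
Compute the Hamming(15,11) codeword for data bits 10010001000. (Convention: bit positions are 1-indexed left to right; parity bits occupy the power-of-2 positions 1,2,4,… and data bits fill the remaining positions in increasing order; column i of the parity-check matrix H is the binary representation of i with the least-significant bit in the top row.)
Codeword c = d · G (mod 2), d = 10010001000:
  c[0] = d·G[:,0] = (10010001000)·(11011010101) mod 2 = 1+0+0+1+0+0+0+0+0+0+0 mod 2 = 0
  c[1] = d·G[:,1] = (10010001000)·(10110110011) mod 2 = 1+0+0+1+0+0+0+0+0+0+0 mod 2 = 0
  c[2] = d·G[:,2] = (10010001000)·(10000000000) mod 2 = 1+0+0+0+0+0+0+0+0+0+0 mod 2 = 1
  c[3] = d·G[:,3] = (10010001000)·(01110001111) mod 2 = 0+0+0+1+0+0+0+1+0+0+0 mod 2 = 0
  c[4] = d·G[:,4] = (10010001000)·(01000000000) mod 2 = 0+0+0+0+0+0+0+0+0+0+0 mod 2 = 0
  c[5] = d·G[:,5] = (10010001000)·(00100000000) mod 2 = 0+0+0+0+0+0+0+0+0+0+0 mod 2 = 0
  c[6] = d·G[:,6] = (10010001000)·(00010000000) mod 2 = 0+0+0+1+0+0+0+0+0+0+0 mod 2 = 1
  c[7] = d·G[:,7] = (10010001000)·(00001111111) mod 2 = 0+0+0+0+0+0+0+1+0+0+0 mod 2 = 1
  c[8] = d·G[:,8] = (10010001000)·(00001000000) mod 2 = 0+0+0+0+0+0+0+0+0+0+0 mod 2 = 0
  c[9] = d·G[:,9] = (10010001000)·(00000100000) mod 2 = 0+0+0+0+0+0+0+0+0+0+0 mod 2 = 0
  c[10] = d·G[:,10] = (10010001000)·(00000010000) mod 2 = 0+0+0+0+0+0+0+0+0+0+0 mod 2 = 0
  c[11] = d·G[:,11] = (10010001000)·(00000001000) mod 2 = 0+0+0+0+0+0+0+1+0+0+0 mod 2 = 1
  c[12] = d·G[:,12] = (10010001000)·(00000000100) mod 2 = 0+0+0+0+0+0+0+0+0+0+0 mod 2 = 0
  c[13] = d·G[:,13] = (10010001000)·(00000000010) mod 2 = 0+0+0+0+0+0+0+0+0+0+0 mod 2 = 0
  c[14] = d·G[:,14] = (10010001000)·(00000000001) mod 2 = 0+0+0+0+0+0+0+0+0+0+0 mod 2 = 0
Codeword = 001000110001000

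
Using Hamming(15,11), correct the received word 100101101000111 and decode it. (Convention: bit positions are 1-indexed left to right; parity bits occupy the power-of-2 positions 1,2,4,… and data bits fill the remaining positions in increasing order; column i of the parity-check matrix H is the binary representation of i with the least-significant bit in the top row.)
Syndrome s = H · r^T (mod 2), r = 100101101000111:
  s[0] = (101010101010101)·(100101101000111) mod 2 = 1+0+0+0+0+0+1+0+1+0+0+0+1+0+1 mod 2 = 1
  s[1] = (011001100110011)·(100101101000111) mod 2 = 0+0+0+0+0+1+1+0+0+0+0+0+0+1+1 mod 2 = 0
  s[2] = (000111100001111)·(100101101000111) mod 2 = 0+0+0+1+0+1+1+0+0+0+0+0+1+1+1 mod 2 = 0
  s[3] = (000000011111111)·(100101101000111) mod 2 = 0+0+0+0+0+0+0+0+1+0+0+0+1+1+1 mod 2 = 0
Syndrome = 1000
Column 1 of H equals this syndrome → error at bit 1 (1-indexed).
Flip bit 1: 100101101000111 → 000101101000111
Extract data bits at positions {3,5,6,7,9,10,11,12,13,14,15}: 00111000111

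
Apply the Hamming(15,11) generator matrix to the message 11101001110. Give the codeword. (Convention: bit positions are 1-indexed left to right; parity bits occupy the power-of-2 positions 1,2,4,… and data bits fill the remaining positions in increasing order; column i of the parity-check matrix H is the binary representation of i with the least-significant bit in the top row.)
Codeword c = d · G (mod 2), d = 11101001110:
  c[0] = d·G[:,0] = (11101001110)·(11011010101) mod 2 = 1+1+0+0+1+0+0+0+1+0+0 mod 2 = 0
  c[1] = d·G[:,1] = (11101001110)·(10110110011) mod 2 = 1+0+1+0+0+0+0+0+0+1+0 mod 2 = 1
  c[2] = d·G[:,2] = (11101001110)·(10000000000) mod 2 = 1+0+0+0+0+0+0+0+0+0+0 mod 2 = 1
  c[3] = d·G[:,3] = (11101001110)·(01110001111) mod 2 = 0+1+1+0+0+0+0+1+1+1+0 mod 2 = 1
  c[4] = d·G[:,4] = (11101001110)·(01000000000) mod 2 = 0+1+0+0+0+0+0+0+0+0+0 mod 2 = 1
  c[5] = d·G[:,5] = (11101001110)·(00100000000) mod 2 = 0+0+1+0+0+0+0+0+0+0+0 mod 2 = 1
  c[6] = d·G[:,6] = (11101001110)·(00010000000) mod 2 = 0+0+0+0+0+0+0+0+0+0+0 mod 2 = 0
  c[7] = d·G[:,7] = (11101001110)·(00001111111) mod 2 = 0+0+0+0+1+0+0+1+1+1+0 mod 2 = 0
  c[8] = d·G[:,8] = (11101001110)·(00001000000) mod 2 = 0+0+0+0+1+0+0+0+0+0+0 mod 2 = 1
  c[9] = d·G[:,9] = (11101001110)·(00000100000) mod 2 = 0+0+0+0+0+0+0+0+0+0+0 mod 2 = 0
  c[10] = d·G[:,10] = (11101001110)·(00000010000) mod 2 = 0+0+0+0+0+0+0+0+0+0+0 mod 2 = 0
  c[11] = d·G[:,11] = (11101001110)·(00000001000) mod 2 = 0+0+0+0+0+0+0+1+0+0+0 mod 2 = 1
  c[12] = d·G[:,12] = (11101001110)·(00000000100) mod 2 = 0+0+0+0+0+0+0+0+1+0+0 mod 2 = 1
  c[13] = d·G[:,13] = (11101001110)·(00000000010) mod 2 = 0+0+0+0+0+0+0+0+0+1+0 mod 2 = 1
  c[14] = d·G[:,14] = (11101001110)·(00000000001) mod 2 = 0+0+0+0+0+0+0+0+0+0+0 mod 2 = 0
Codeword = 011111001001110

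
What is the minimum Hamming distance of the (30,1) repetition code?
d_min = 30 (the only two codewords are 0…0 and 1…1, differing in all 30 positions).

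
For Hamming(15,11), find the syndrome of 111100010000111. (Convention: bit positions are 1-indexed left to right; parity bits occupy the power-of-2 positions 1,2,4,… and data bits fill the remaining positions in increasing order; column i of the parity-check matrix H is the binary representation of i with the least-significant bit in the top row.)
Syndrome s = H · r^T (mod 2), r = 111100010000111:
  s[0] = (101010101010101)·(111100010000111) mod 2 = 1+0+1+0+0+0+0+0+0+0+0+0+1+0+1 mod 2 = 0
  s[1] = (011001100110011)·(111100010000111) mod 2 = 0+1+1+0+0+0+0+0+0+0+0+0+0+1+1 mod 2 = 0
  s[2] = (000111100001111)·(111100010000111) mod 2 = 0+0+0+1+0+0+0+0+0+0+0+0+1+1+1 mod 2 = 0
  s[3] = (000000011111111)·(111100010000111) mod 2 = 0+0+0+0+0+0+0+1+0+0+0+0+1+1+1 mod 2 = 0
Syndrome = 0000
s = 0: no error detected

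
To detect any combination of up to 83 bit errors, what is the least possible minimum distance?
Detecting e errors requires d_min ≥ e + 1 = 83 + 1 = 84.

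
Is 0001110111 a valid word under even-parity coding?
Sum of all bits: 0+0+0+1+1+1+0+1+1+1 = 6; 6 mod 2 = 0. Result is 0 → valid parity.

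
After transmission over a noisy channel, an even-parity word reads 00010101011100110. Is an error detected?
Sum of received bits: 0+0+0+1+0+1+0+1+0+1+1+1+0+0+1+1+0 = 8; 8 mod 2 = 0. Result is 0 → no error detected.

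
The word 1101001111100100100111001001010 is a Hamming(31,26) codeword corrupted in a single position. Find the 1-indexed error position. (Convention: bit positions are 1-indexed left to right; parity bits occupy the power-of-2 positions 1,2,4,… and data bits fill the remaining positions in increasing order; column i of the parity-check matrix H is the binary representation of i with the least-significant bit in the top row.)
Syndrome s = H · r^T (mod 2), r = 1101001111100100100111001001010:
  s[0] = (1010101010101010101010101010101)·(1101001111100100100111001001010) mod 2 = 1+0+0+0+0+0+1+0+1+0+1+0+0+0+0+0+1+0+0+0+1+0+0+0+1+0+0+0+0+0+0 mod 2 = 1
  s[1] = (0110011001100110011001100110011)·(1101001111100100100111001001010) mod 2 = 0+1+0+0+0+0+1+0+0+1+1+0+0+1+0+0+0+0+0+0+0+1+0+0+0+0+0+0+0+1+0 mod 2 = 1
  s[2] = (0001111000011110000111100001111)·(1101001111100100100111001001010) mod 2 = 0+0+0+1+0+0+1+0+0+0+0+0+0+1+0+0+0+0+0+1+1+1+0+0+0+0+0+1+0+1+0 mod 2 = 0
  s[3] = (0000000111111110000000011111111)·(1101001111100100100111001001010) mod 2 = 0+0+0+0+0+0+0+1+1+1+1+0+0+1+0+0+0+0+0+0+0+0+0+0+1+0+0+1+0+1+0 mod 2 = 0
  s[4] = (0000000000000001111111111111111)·(1101001111100100100111001001010) mod 2 = 0+0+0+0+0+0+0+0+0+0+0+0+0+0+0+0+1+0+0+1+1+1+0+0+1+0+0+1+0+1+0 mod 2 = 1
Syndrome = 11001
Column i of H is the binary representation of i, so the syndrome is the binary index of the flipped bit.
Read s = 11001 with s[0] as LSB: 1·2^0 + 1·2^1 + 0·2^2 + 0·2^3 + 1·2^4 = 19.
Error is at bit position 19.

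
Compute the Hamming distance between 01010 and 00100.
XOR = 01110, count of 1s = 3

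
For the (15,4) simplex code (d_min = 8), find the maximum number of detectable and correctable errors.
Detection only: up to d_min − 1 = 7 errors.
Correction: up to ⌊(d_min − 1)/2⌋ = ⌊7/2⌋ = 3 errors.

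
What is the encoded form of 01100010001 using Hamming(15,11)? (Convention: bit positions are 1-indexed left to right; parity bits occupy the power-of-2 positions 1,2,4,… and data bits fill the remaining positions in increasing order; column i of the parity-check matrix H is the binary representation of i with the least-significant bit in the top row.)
Codeword c = d · G (mod 2), d = 01100010001:
  c[0] = d·G[:,0] = (01100010001)·(11011010101) mod 2 = 0+1+0+0+0+0+1+0+0+0+1 mod 2 = 1
  c[1] = d·G[:,1] = (01100010001)·(10110110011) mod 2 = 0+0+1+0+0+0+1+0+0+0+1 mod 2 = 1
  c[2] = d·G[:,2] = (01100010001)·(10000000000) mod 2 = 0+0+0+0+0+0+0+0+0+0+0 mod 2 = 0
  c[3] = d·G[:,3] = (01100010001)·(01110001111) mod 2 = 0+1+1+0+0+0+0+0+0+0+1 mod 2 = 1
  c[4] = d·G[:,4] = (01100010001)·(01000000000) mod 2 = 0+1+0+0+0+0+0+0+0+0+0 mod 2 = 1
  c[5] = d·G[:,5] = (01100010001)·(00100000000) mod 2 = 0+0+1+0+0+0+0+0+0+0+0 mod 2 = 1
  c[6] = d·G[:,6] = (01100010001)·(00010000000) mod 2 = 0+0+0+0+0+0+0+0+0+0+0 mod 2 = 0
  c[7] = d·G[:,7] = (01100010001)·(00001111111) mod 2 = 0+0+0+0+0+0+1+0+0+0+1 mod 2 = 0
  c[8] = d·G[:,8] = (01100010001)·(00001000000) mod 2 = 0+0+0+0+0+0+0+0+0+0+0 mod 2 = 0
  c[9] = d·G[:,9] = (01100010001)·(00000100000) mod 2 = 0+0+0+0+0+0+0+0+0+0+0 mod 2 = 0
  c[10] = d·G[:,10] = (01100010001)·(00000010000) mod 2 = 0+0+0+0+0+0+1+0+0+0+0 mod 2 = 1
  c[11] = d·G[:,11] = (01100010001)·(00000001000) mod 2 = 0+0+0+0+0+0+0+0+0+0+0 mod 2 = 0
  c[12] = d·G[:,12] = (01100010001)·(00000000100) mod 2 = 0+0+0+0+0+0+0+0+0+0+0 mod 2 = 0
  c[13] = d·G[:,13] = (01100010001)·(00000000010) mod 2 = 0+0+0+0+0+0+0+0+0+0+0 mod 2 = 0
  c[14] = d·G[:,14] = (01100010001)·(00000000001) mod 2 = 0+0+0+0+0+0+0+0+0+0+1 mod 2 = 1
Codeword = 110111000010001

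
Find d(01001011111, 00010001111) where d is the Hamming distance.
XOR = 01011010000, count of 1s = 4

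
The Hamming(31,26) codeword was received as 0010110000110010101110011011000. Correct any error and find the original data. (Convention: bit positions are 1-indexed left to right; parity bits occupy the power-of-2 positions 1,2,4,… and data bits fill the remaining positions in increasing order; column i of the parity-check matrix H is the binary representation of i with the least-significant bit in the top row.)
Syndrome s = H · r^T (mod 2), r = 0010110000110010101110011011000:
  s[0] = (1010101010101010101010101010101)·(0010110000110010101110011011000) mod 2 = 0+0+1+0+1+0+0+0+0+0+1+0+0+0+1+0+1+0+1+0+1+0+0+0+1+0+1+0+0+0+0 mod 2 = 1
  s[1] = (0110011001100110011001100110011)·(0010110000110010101110011011000) mod 2 = 0+0+1+0+0+1+0+0+0+0+1+0+0+0+1+0+0+0+1+0+0+0+0+0+0+0+1+0+0+0+0 mod 2 = 0
  s[2] = (0001111000011110000111100001111)·(0010110000110010101110011011000) mod 2 = 0+0+0+0+1+1+0+0+0+0+0+1+0+0+1+0+0+0+0+1+1+0+0+0+0+0+0+1+0+0+0 mod 2 = 1
  s[3] = (0000000111111110000000011111111)·(0010110000110010101110011011000) mod 2 = 0+0+0+0+0+0+0+0+0+0+1+1+0+0+1+0+0+0+0+0+0+0+0+1+1+0+1+1+0+0+0 mod 2 = 1
  s[4] = (0000000000000001111111111111111)·(0010110000110010101110011011000) mod 2 = 0+0+0+0+0+0+0+0+0+0+0+0+0+0+0+0+1+0+1+1+1+0+0+1+1+0+1+1+0+0+0 mod 2 = 0
Syndrome = 10110
Column 13 of H equals this syndrome → error at bit 13 (1-indexed).
Flip bit 13: 0010110000110010101110011011000 → 0010110000111010101110011011000
Extract data bits at positions {3,5,6,7,9,10,11,12,13,14,15,17,18,19,20,21,22,23,24,25,26,27,28,29,30,31}: 11100011101101110011011000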